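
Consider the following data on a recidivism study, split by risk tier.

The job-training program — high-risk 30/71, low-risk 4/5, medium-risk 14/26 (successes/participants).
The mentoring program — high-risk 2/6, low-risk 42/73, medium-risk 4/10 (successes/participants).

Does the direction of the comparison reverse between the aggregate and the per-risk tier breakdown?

Yes

High-risk: the job-training program 30/71 = 42.3%, the mentoring program 2/6 = 33.3% → the job-training program
Low-risk: the job-training program 4/5 = 80.0%, the mentoring program 42/73 = 57.5% → the job-training program
Medium-risk: the job-training program 14/26 = 53.8%, the mentoring program 4/10 = 40.0% → the job-training program
Overall: the job-training program 48/102 = 47.1%, the mentoring program 48/89 = 53.9% → the mentoring program
The job-training program wins each risk group but the mentoring program wins overall — the comparison reverses. The job-training program's participants skew toward high-risk, which has a lower base rate.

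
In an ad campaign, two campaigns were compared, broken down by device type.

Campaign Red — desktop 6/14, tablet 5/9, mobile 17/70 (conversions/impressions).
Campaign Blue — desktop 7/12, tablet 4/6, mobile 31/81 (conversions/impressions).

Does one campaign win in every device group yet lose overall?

Desktop: Campaign Red 6/14 = 42.9%, Campaign Blue 7/12 = 58.3% → Campaign Blue
Tablet: Campaign Red 5/9 = 55.6%, Campaign Blue 4/6 = 66.7% → Campaign Blue
Mobile: Campaign Red 17/70 = 24.3%, Campaign Blue 31/81 = 38.3% → Campaign Blue
Overall: Campaign Red 28/93 = 30.1%, Campaign Blue 42/99 = 42.4% → Campaign Blue
Campaign Blue wins overall and in every device group — no reversal.

No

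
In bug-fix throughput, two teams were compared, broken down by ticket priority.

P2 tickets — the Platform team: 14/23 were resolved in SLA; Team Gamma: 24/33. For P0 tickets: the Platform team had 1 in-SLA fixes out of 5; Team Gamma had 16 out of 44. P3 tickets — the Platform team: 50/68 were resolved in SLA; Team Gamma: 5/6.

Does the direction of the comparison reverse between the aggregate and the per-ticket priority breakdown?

P2: the Platform team 14/23 = 60.9%, Team Gamma 24/33 = 72.7% → Team Gamma
P0: the Platform team 1/5 = 20.0%, Team Gamma 16/44 = 36.4% → Team Gamma
P3: the Platform team 50/68 = 73.5%, Team Gamma 5/6 = 83.3% → Team Gamma
Overall: the Platform team 65/96 = 67.7%, Team Gamma 45/83 = 54.2% → the Platform team
Team Gamma wins each ticket group but the Platform team wins overall — the comparison reverses. Team Gamma's tickets skew toward P0, which has a lower base rate.

Yes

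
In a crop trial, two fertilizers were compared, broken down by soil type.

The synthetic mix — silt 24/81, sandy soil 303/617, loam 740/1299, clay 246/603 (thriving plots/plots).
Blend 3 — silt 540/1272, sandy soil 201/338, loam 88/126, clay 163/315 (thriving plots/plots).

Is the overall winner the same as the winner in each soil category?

No

Silt: the synthetic mix 24/81 = 29.6%, Blend 3 540/1272 = 42.5% → Blend 3
Sandy soil: the synthetic mix 303/617 = 49.1%, Blend 3 201/338 = 59.5% → Blend 3
Loam: the synthetic mix 740/1299 = 57.0%, Blend 3 88/126 = 69.8% → Blend 3
Clay: the synthetic mix 246/603 = 40.8%, Blend 3 163/315 = 51.7% → Blend 3
Overall: the synthetic mix 1313/2600 = 50.5%, Blend 3 992/2051 = 48.4% → the synthetic mix
Blend 3 wins each soil group but the synthetic mix wins overall — the comparison reverses. Blend 3's plots skew toward silt, which has a lower base rate.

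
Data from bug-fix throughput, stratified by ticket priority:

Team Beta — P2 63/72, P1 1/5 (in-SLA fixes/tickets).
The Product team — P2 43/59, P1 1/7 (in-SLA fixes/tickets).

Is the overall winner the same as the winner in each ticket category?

P2: Team Beta 63/72 = 87.5%, the Product team 43/59 = 72.9% → Team Beta
P1: Team Beta 1/5 = 20.0%, the Product team 1/7 = 14.3% → Team Beta
Overall: Team Beta 64/77 = 83.1%, the Product team 44/66 = 66.7% → Team Beta
Team Beta wins overall and in every ticket group — no reversal.

Yes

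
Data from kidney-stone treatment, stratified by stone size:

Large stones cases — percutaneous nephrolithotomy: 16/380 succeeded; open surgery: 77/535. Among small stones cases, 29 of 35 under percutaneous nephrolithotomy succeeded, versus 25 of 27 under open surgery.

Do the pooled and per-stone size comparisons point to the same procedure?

Yes

Large stones: percutaneous nephrolithotomy 16/380 = 4.2%, open surgery 77/535 = 14.4% → open surgery
Small stones: percutaneous nephrolithotomy 29/35 = 82.9%, open surgery 25/27 = 92.6% → open surgery
Overall: percutaneous nephrolithotomy 45/415 = 10.8%, open surgery 102/562 = 18.1% → open surgery
Open surgery wins overall and in every stone group — no reversal.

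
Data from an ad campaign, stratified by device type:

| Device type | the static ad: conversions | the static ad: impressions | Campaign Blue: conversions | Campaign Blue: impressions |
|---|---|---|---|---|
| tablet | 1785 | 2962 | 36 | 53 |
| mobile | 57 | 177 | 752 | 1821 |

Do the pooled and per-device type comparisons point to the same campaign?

No

Tablet: the static ad 1785/2962 = 60.3%, Campaign Blue 36/53 = 67.9% → Campaign Blue
Mobile: the static ad 57/177 = 32.2%, Campaign Blue 752/1821 = 41.3% → Campaign Blue
Overall: the static ad 1842/3139 = 58.7%, Campaign Blue 788/1874 = 42.0% → the static ad
Campaign Blue wins each device group but the static ad wins overall — the comparison reverses. Campaign Blue's impressions skew toward mobile, which has a lower base rate.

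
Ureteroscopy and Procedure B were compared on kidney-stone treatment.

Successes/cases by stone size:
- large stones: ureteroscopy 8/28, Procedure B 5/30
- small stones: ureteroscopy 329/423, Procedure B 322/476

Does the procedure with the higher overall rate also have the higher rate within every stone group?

Yes

Large stones: ureteroscopy 8/28 = 28.6%, Procedure B 5/30 = 16.7% → ureteroscopy
Small stones: ureteroscopy 329/423 = 77.8%, Procedure B 322/476 = 67.6% → ureteroscopy
Overall: ureteroscopy 337/451 = 74.7%, Procedure B 327/506 = 64.6% → ureteroscopy
Ureteroscopy wins overall and in every stone group — no reversal.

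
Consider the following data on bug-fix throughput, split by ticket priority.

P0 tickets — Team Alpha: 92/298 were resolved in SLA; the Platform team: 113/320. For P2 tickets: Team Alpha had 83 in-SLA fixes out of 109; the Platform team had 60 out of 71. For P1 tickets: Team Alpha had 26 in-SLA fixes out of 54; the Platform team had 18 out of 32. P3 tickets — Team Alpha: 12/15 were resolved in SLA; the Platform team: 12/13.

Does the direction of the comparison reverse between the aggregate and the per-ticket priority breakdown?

P0: Team Alpha 92/298 = 30.9%, the Platform team 113/320 = 35.3% → the Platform team
P2: Team Alpha 83/109 = 76.1%, the Platform team 60/71 = 84.5% → the Platform team
P1: Team Alpha 26/54 = 48.1%, the Platform team 18/32 = 56.2% → the Platform team
P3: Team Alpha 12/15 = 80.0%, the Platform team 12/13 = 92.3% → the Platform team
Overall: Team Alpha 213/476 = 44.7%, the Platform team 203/436 = 46.6% → the Platform team
The Platform team wins overall and in every ticket group — no reversal.

No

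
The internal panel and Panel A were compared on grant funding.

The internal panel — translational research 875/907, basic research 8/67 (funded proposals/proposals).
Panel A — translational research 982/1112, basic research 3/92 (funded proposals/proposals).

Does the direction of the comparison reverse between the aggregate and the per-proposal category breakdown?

Translational research: the internal panel 875/907 = 96.5%, Panel A 982/1112 = 88.3% → the internal panel
Basic research: the internal panel 8/67 = 11.9%, Panel A 3/92 = 3.3% → the internal panel
Overall: the internal panel 883/974 = 90.7%, Panel A 985/1204 = 81.8% → the internal panel
The internal panel wins overall and in every proposal group — no reversal.

No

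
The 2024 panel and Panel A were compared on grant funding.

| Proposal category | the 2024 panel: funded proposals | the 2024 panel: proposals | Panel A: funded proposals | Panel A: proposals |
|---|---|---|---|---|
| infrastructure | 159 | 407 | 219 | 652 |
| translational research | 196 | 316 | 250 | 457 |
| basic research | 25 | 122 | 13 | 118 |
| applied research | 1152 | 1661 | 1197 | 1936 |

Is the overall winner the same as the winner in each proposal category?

Yes

Infrastructure: the 2024 panel 159/407 = 39.1%, Panel A 219/652 = 33.6% → the 2024 panel
Translational research: the 2024 panel 196/316 = 62.0%, Panel A 250/457 = 54.7% → the 2024 panel
Basic research: the 2024 panel 25/122 = 20.5%, Panel A 13/118 = 11.0% → the 2024 panel
Applied research: the 2024 panel 1152/1661 = 69.4%, Panel A 1197/1936 = 61.8% → the 2024 panel
Overall: the 2024 panel 1532/2506 = 61.1%, Panel A 1679/3163 = 53.1% → the 2024 panel
The 2024 panel wins overall and in every proposal group — no reversal.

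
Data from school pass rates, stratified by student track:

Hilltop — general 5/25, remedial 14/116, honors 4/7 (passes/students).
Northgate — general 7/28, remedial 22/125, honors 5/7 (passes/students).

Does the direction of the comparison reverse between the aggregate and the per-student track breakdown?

General: Hilltop 5/25 = 20.0%, Northgate 7/28 = 25.0% → Northgate
Remedial: Hilltop 14/116 = 12.1%, Northgate 22/125 = 17.6% → Northgate
Honors: Hilltop 4/7 = 57.1%, Northgate 5/7 = 71.4% → Northgate
Overall: Hilltop 23/148 = 15.5%, Northgate 34/160 = 21.2% → Northgate
Northgate wins overall and in every student group — no reversal.

No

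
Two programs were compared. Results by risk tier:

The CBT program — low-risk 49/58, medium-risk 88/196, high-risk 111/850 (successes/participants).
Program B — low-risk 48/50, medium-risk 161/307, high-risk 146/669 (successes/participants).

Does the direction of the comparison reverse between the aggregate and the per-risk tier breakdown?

Low-risk: the CBT program 49/58 = 84.5%, Program B 48/50 = 96.0% → Program B
Medium-risk: the CBT program 88/196 = 44.9%, Program B 161/307 = 52.4% → Program B
High-risk: the CBT program 111/850 = 13.1%, Program B 146/669 = 21.8% → Program B
Overall: the CBT program 248/1104 = 22.5%, Program B 355/1026 = 34.6% → Program B
Program B wins overall and in every risk group — no reversal.

No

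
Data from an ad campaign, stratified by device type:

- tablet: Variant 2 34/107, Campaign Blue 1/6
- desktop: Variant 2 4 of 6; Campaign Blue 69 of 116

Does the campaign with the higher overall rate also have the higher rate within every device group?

Tablet: Variant 2 34/107 = 31.8%, Campaign Blue 1/6 = 16.7% → Variant 2
Desktop: Variant 2 4/6 = 66.7%, Campaign Blue 69/116 = 59.5% → Variant 2
Overall: Variant 2 38/113 = 33.6%, Campaign Blue 70/122 = 57.4% → Campaign Blue
Variant 2 wins each device group but Campaign Blue wins overall — the comparison reverses. Variant 2's impressions skew toward tablet, which has a lower base rate.

No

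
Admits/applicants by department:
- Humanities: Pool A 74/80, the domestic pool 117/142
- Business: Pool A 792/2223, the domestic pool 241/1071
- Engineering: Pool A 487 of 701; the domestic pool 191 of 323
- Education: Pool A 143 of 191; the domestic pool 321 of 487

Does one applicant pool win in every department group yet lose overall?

No

Humanities: Pool A 74/80 = 92.5%, the domestic pool 117/142 = 82.4% → Pool A
Business: Pool A 792/2223 = 35.6%, the domestic pool 241/1071 = 22.5% → Pool A
Engineering: Pool A 487/701 = 69.5%, the domestic pool 191/323 = 59.1% → Pool A
Education: Pool A 143/191 = 74.9%, the domestic pool 321/487 = 65.9% → Pool A
Overall: Pool A 1496/3195 = 46.8%, the domestic pool 870/2023 = 43.0% → Pool A
Pool A wins overall and in every department group — no reversal.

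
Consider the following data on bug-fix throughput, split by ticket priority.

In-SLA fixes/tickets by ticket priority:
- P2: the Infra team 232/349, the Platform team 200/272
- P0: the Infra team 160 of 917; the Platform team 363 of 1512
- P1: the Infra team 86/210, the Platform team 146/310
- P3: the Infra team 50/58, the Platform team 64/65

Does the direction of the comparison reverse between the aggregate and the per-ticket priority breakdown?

No

P2: the Infra team 232/349 = 66.5%, the Platform team 200/272 = 73.5% → the Platform team
P0: the Infra team 160/917 = 17.4%, the Platform team 363/1512 = 24.0% → the Platform team
P1: the Infra team 86/210 = 41.0%, the Platform team 146/310 = 47.1% → the Platform team
P3: the Infra team 50/58 = 86.2%, the Platform team 64/65 = 98.5% → the Platform team
Overall: the Infra team 528/1534 = 34.4%, the Platform team 773/2159 = 35.8% → the Platform team
The Platform team wins overall and in every ticket group — no reversal.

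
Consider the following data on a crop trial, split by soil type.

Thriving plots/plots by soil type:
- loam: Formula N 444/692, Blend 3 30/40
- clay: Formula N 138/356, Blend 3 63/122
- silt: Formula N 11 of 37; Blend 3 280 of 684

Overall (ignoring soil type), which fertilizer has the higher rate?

Formula N

Loam: Formula N 444/692 = 64.2%, Blend 3 30/40 = 75.0% → Blend 3
Clay: Formula N 138/356 = 38.8%, Blend 3 63/122 = 51.6% → Blend 3
Silt: Formula N 11/37 = 29.7%, Blend 3 280/684 = 40.9% → Blend 3
Overall: Formula N 593/1085 = 54.7%, Blend 3 373/846 = 44.1% → Formula N
(Blend 3 wins every soil group but Formula N wins overall — Blend 3's plots skew toward the low-rate silt group.)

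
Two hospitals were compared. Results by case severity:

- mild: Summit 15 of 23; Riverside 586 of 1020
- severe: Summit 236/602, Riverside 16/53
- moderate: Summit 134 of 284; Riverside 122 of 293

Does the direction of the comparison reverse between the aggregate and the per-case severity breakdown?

Mild: Summit 15/23 = 65.2%, Riverside 586/1020 = 57.5% → Summit
Severe: Summit 236/602 = 39.2%, Riverside 16/53 = 30.2% → Summit
Moderate: Summit 134/284 = 47.2%, Riverside 122/293 = 41.6% → Summit
Overall: Summit 385/909 = 42.4%, Riverside 724/1366 = 53.0% → Riverside
Summit wins each case group but Riverside wins overall — the comparison reverses. Summit's patients skew toward severe, which has a lower base rate.

Yes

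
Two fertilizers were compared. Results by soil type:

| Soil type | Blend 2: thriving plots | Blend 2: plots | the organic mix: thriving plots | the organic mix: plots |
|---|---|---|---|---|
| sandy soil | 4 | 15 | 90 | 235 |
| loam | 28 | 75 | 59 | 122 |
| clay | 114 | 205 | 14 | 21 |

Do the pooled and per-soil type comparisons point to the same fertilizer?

Sandy soil: Blend 2 4/15 = 26.7%, the organic mix 90/235 = 38.3% → the organic mix
Loam: Blend 2 28/75 = 37.3%, the organic mix 59/122 = 48.4% → the organic mix
Clay: Blend 2 114/205 = 55.6%, the organic mix 14/21 = 66.7% → the organic mix
Overall: Blend 2 146/295 = 49.5%, the organic mix 163/378 = 43.1% → Blend 2
The organic mix wins each soil group but Blend 2 wins overall — the comparison reverses. The organic mix's plots skew toward sandy soil, which has a lower base rate.

No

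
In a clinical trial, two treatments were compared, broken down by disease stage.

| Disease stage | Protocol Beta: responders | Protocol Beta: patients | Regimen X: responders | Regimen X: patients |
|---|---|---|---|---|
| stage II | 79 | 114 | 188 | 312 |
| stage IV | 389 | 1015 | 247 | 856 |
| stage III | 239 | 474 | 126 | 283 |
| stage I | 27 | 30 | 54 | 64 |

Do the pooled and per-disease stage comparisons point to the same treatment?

Stage II: Protocol Beta 79/114 = 69.3%, Regimen X 188/312 = 60.3% → Protocol Beta
Stage IV: Protocol Beta 389/1015 = 38.3%, Regimen X 247/856 = 28.9% → Protocol Beta
Stage III: Protocol Beta 239/474 = 50.4%, Regimen X 126/283 = 44.5% → Protocol Beta
Stage I: Protocol Beta 27/30 = 90.0%, Regimen X 54/64 = 84.4% → Protocol Beta
Overall: Protocol Beta 734/1633 = 44.9%, Regimen X 615/1515 = 40.6% → Protocol Beta
Protocol Beta wins overall and in every disease group — no reversal.

Yes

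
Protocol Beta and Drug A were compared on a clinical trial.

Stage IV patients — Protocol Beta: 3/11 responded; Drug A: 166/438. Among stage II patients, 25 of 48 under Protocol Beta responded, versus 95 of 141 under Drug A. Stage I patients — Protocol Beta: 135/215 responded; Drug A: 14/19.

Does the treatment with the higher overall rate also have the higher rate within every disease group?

No

Stage IV: Protocol Beta 3/11 = 27.3%, Drug A 166/438 = 37.9% → Drug A
Stage II: Protocol Beta 25/48 = 52.1%, Drug A 95/141 = 67.4% → Drug A
Stage I: Protocol Beta 135/215 = 62.8%, Drug A 14/19 = 73.7% → Drug A
Overall: Protocol Beta 163/274 = 59.5%, Drug A 275/598 = 46.0% → Protocol Beta
Drug A wins each disease group but Protocol Beta wins overall — the comparison reverses. Drug A's patients skew toward stage IV, which has a lower base rate.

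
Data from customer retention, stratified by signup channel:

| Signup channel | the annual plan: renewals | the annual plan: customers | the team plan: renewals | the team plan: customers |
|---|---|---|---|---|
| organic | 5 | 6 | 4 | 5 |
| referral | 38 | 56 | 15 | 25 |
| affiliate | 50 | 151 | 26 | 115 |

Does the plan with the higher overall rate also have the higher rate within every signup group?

Yes

Organic: the annual plan 5/6 = 83.3%, the team plan 4/5 = 80.0% → the annual plan
Referral: the annual plan 38/56 = 67.9%, the team plan 15/25 = 60.0% → the annual plan
Affiliate: the annual plan 50/151 = 33.1%, the team plan 26/115 = 22.6% → the annual plan
Overall: the annual plan 93/213 = 43.7%, the team plan 45/145 = 31.0% → the annual plan
The annual plan wins overall and in every signup group — no reversal.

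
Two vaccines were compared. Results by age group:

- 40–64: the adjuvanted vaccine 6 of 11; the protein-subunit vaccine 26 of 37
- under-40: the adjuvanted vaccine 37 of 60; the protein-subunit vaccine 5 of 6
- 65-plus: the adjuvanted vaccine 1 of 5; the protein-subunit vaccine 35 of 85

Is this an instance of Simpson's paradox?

Yes

40–64: the adjuvanted vaccine 6/11 = 54.5%, the protein-subunit vaccine 26/37 = 70.3% → the protein-subunit vaccine
Under-40: the adjuvanted vaccine 37/60 = 61.7%, the protein-subunit vaccine 5/6 = 83.3% → the protein-subunit vaccine
65-plus: the adjuvanted vaccine 1/5 = 20.0%, the protein-subunit vaccine 35/85 = 41.2% → the protein-subunit vaccine
Overall: the adjuvanted vaccine 44/76 = 57.9%, the protein-subunit vaccine 66/128 = 51.6% → the adjuvanted vaccine
The protein-subunit vaccine wins each age group but the adjuvanted vaccine wins overall — the comparison reverses. The protein-subunit vaccine's recipients skew toward 65-plus, which has a lower base rate.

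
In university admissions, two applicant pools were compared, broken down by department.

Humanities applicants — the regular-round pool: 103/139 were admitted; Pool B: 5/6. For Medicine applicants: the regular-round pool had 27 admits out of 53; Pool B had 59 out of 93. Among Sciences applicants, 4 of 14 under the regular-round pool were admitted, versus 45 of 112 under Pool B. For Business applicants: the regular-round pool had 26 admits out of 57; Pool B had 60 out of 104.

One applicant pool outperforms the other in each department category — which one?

Pool B

Humanities: the regular-round pool 103/139 = 74.1%, Pool B 5/6 = 83.3% → Pool B
Medicine: the regular-round pool 27/53 = 50.9%, Pool B 59/93 = 63.4% → Pool B
Sciences: the regular-round pool 4/14 = 28.6%, Pool B 45/112 = 40.2% → Pool B
Business: the regular-round pool 26/57 = 45.6%, Pool B 60/104 = 57.7% → Pool B
Pool B has the higher rate in all 4 groups.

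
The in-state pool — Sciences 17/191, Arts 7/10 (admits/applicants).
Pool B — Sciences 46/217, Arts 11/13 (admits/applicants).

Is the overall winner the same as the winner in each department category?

Sciences: the in-state pool 17/191 = 8.9%, Pool B 46/217 = 21.2% → Pool B
Arts: the in-state pool 7/10 = 70.0%, Pool B 11/13 = 84.6% → Pool B
Overall: the in-state pool 24/201 = 11.9%, Pool B 57/230 = 24.8% → Pool B
Pool B wins overall and in every department group — no reversal.

Yes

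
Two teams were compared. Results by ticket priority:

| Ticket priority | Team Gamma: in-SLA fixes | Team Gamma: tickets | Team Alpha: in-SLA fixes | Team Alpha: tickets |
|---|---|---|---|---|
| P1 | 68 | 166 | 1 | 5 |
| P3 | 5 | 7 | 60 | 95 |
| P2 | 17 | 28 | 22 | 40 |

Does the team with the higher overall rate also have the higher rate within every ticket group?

No

P1: Team Gamma 68/166 = 41.0%, Team Alpha 1/5 = 20.0% → Team Gamma
P3: Team Gamma 5/7 = 71.4%, Team Alpha 60/95 = 63.2% → Team Gamma
P2: Team Gamma 17/28 = 60.7%, Team Alpha 22/40 = 55.0% → Team Gamma
Overall: Team Gamma 90/201 = 44.8%, Team Alpha 83/140 = 59.3% → Team Alpha
Team Gamma wins each ticket group but Team Alpha wins overall — the comparison reverses. Team Gamma's tickets skew toward P1, which has a lower base rate.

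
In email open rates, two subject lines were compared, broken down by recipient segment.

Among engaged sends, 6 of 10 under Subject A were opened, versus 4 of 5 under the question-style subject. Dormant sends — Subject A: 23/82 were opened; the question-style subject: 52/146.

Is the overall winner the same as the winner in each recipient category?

Engaged: Subject A 6/10 = 60.0%, the question-style subject 4/5 = 80.0% → the question-style subject
Dormant: Subject A 23/82 = 28.0%, the question-style subject 52/146 = 35.6% → the question-style subject
Overall: Subject A 29/92 = 31.5%, the question-style subject 56/151 = 37.1% → the question-style subject
The question-style subject wins overall and in every recipient group — no reversal.

Yes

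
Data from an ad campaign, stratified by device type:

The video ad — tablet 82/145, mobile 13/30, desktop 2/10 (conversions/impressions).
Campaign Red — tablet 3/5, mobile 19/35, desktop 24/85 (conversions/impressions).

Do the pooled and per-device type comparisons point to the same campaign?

Tablet: the video ad 82/145 = 56.6%, Campaign Red 3/5 = 60.0% → Campaign Red
Mobile: the video ad 13/30 = 43.3%, Campaign Red 19/35 = 54.3% → Campaign Red
Desktop: the video ad 2/10 = 20.0%, Campaign Red 24/85 = 28.2% → Campaign Red
Overall: the video ad 97/185 = 52.4%, Campaign Red 46/125 = 36.8% → the video ad
Campaign Red wins each device group but the video ad wins overall — the comparison reverses. Campaign Red's impressions skew toward desktop, which has a lower base rate.

No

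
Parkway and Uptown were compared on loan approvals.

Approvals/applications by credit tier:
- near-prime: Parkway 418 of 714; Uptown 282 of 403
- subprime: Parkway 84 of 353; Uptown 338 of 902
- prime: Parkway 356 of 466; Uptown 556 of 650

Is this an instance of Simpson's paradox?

No

Near-prime: Parkway 418/714 = 58.5%, Uptown 282/403 = 70.0% → Uptown
Subprime: Parkway 84/353 = 23.8%, Uptown 338/902 = 37.5% → Uptown
Prime: Parkway 356/466 = 76.4%, Uptown 556/650 = 85.5% → Uptown
Overall: Parkway 858/1533 = 56.0%, Uptown 1176/1955 = 60.2% → Uptown
Uptown wins overall and in every credit group — no reversal.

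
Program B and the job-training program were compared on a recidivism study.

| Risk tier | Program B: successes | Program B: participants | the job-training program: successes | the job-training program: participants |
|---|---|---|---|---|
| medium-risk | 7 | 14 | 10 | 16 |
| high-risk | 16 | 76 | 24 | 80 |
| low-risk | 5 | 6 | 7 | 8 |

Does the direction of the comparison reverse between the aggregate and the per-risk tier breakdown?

No

Medium-risk: Program B 7/14 = 50.0%, the job-training program 10/16 = 62.5% → the job-training program
High-risk: Program B 16/76 = 21.1%, the job-training program 24/80 = 30.0% → the job-training program
Low-risk: Program B 5/6 = 83.3%, the job-training program 7/8 = 87.5% → the job-training program
Overall: Program B 28/96 = 29.2%, the job-training program 41/104 = 39.4% → the job-training program
The job-training program wins overall and in every risk group — no reversal.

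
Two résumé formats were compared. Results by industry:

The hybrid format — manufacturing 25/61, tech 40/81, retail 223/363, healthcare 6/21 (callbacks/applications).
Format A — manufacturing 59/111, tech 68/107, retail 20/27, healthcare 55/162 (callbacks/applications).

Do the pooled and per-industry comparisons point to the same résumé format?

No

Manufacturing: the hybrid format 25/61 = 41.0%, Format A 59/111 = 53.2% → Format A
Tech: the hybrid format 40/81 = 49.4%, Format A 68/107 = 63.6% → Format A
Retail: the hybrid format 223/363 = 61.4%, Format A 20/27 = 74.1% → Format A
Healthcare: the hybrid format 6/21 = 28.6%, Format A 55/162 = 34.0% → Format A
Overall: the hybrid format 294/526 = 55.9%, Format A 202/407 = 49.6% → the hybrid format
Format A wins each industry group but the hybrid format wins overall — the comparison reverses. Format A's applications skew toward healthcare, which has a lower base rate.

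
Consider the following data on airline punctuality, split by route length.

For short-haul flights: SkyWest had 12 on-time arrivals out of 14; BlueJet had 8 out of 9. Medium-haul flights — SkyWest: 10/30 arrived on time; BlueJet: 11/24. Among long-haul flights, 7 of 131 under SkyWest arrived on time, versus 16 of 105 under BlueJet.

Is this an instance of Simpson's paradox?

No

Short-haul: SkyWest 12/14 = 85.7%, BlueJet 8/9 = 88.9% → BlueJet
Medium-haul: SkyWest 10/30 = 33.3%, BlueJet 11/24 = 45.8% → BlueJet
Long-haul: SkyWest 7/131 = 5.3%, BlueJet 16/105 = 15.2% → BlueJet
Overall: SkyWest 29/175 = 16.6%, BlueJet 35/138 = 25.4% → BlueJet
BlueJet wins overall and in every route group — no reversal.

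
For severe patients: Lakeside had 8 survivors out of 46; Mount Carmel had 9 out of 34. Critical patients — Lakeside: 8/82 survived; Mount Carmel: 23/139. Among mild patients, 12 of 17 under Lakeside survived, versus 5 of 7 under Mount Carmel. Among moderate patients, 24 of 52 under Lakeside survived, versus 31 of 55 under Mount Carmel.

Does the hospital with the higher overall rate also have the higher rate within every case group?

Severe: Lakeside 8/46 = 17.4%, Mount Carmel 9/34 = 26.5% → Mount Carmel
Critical: Lakeside 8/82 = 9.8%, Mount Carmel 23/139 = 16.5% → Mount Carmel
Mild: Lakeside 12/17 = 70.6%, Mount Carmel 5/7 = 71.4% → Mount Carmel
Moderate: Lakeside 24/52 = 46.2%, Mount Carmel 31/55 = 56.4% → Mount Carmel
Overall: Lakeside 52/197 = 26.4%, Mount Carmel 68/235 = 28.9% → Mount Carmel
Mount Carmel wins overall and in every case group — no reversal.

Yes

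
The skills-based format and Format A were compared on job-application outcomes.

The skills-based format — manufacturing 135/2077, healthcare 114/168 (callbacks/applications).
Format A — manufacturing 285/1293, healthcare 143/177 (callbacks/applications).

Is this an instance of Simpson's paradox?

Manufacturing: the skills-based format 135/2077 = 6.5%, Format A 285/1293 = 22.0% → Format A
Healthcare: the skills-based format 114/168 = 67.9%, Format A 143/177 = 80.8% → Format A
Overall: the skills-based format 249/2245 = 11.1%, Format A 428/1470 = 29.1% → Format A
Format A wins overall and in every industry group — no reversal.

No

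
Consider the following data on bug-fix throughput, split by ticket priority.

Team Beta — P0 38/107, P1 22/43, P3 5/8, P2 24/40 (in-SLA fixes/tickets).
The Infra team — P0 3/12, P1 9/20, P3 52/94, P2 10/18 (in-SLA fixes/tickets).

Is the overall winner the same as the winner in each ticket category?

P0: Team Beta 38/107 = 35.5%, the Infra team 3/12 = 25.0% → Team Beta
P1: Team Beta 22/43 = 51.2%, the Infra team 9/20 = 45.0% → Team Beta
P3: Team Beta 5/8 = 62.5%, the Infra team 52/94 = 55.3% → Team Beta
P2: Team Beta 24/40 = 60.0%, the Infra team 10/18 = 55.6% → Team Beta
Overall: Team Beta 89/198 = 44.9%, the Infra team 74/144 = 51.4% → the Infra team
Team Beta wins each ticket group but the Infra team wins overall — the comparison reverses. Team Beta's tickets skew toward P0, which has a lower base rate.

No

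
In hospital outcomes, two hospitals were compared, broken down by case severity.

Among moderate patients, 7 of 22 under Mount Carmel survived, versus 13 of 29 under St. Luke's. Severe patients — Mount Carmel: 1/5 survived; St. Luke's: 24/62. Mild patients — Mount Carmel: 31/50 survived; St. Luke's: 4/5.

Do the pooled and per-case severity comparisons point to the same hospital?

No

Moderate: Mount Carmel 7/22 = 31.8%, St. Luke's 13/29 = 44.8% → St. Luke's
Severe: Mount Carmel 1/5 = 20.0%, St. Luke's 24/62 = 38.7% → St. Luke's
Mild: Mount Carmel 31/50 = 62.0%, St. Luke's 4/5 = 80.0% → St. Luke's
Overall: Mount Carmel 39/77 = 50.6%, St. Luke's 41/96 = 42.7% → Mount Carmel
St. Luke's wins each case group but Mount Carmel wins overall — the comparison reverses. St. Luke's's patients skew toward severe, which has a lower base rate.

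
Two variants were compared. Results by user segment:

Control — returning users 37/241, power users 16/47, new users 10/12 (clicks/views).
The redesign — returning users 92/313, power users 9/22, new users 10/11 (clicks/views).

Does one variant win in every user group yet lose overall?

Returning users: Control 37/241 = 15.4%, the redesign 92/313 = 29.4% → the redesign
Power users: Control 16/47 = 34.0%, the redesign 9/22 = 40.9% → the redesign
New users: Control 10/12 = 83.3%, the redesign 10/11 = 90.9% → the redesign
Overall: Control 63/300 = 21.0%, the redesign 111/346 = 32.1% → the redesign
The redesign wins overall and in every user group — no reversal.

No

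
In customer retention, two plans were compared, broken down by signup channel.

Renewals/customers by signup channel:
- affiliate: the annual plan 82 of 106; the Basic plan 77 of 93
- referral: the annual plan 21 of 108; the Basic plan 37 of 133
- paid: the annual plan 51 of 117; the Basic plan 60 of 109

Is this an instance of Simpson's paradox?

No

Affiliate: the annual plan 82/106 = 77.4%, the Basic plan 77/93 = 82.8% → the Basic plan
Referral: the annual plan 21/108 = 19.4%, the Basic plan 37/133 = 27.8% → the Basic plan
Paid: the annual plan 51/117 = 43.6%, the Basic plan 60/109 = 55.0% → the Basic plan
Overall: the annual plan 154/331 = 46.5%, the Basic plan 174/335 = 51.9% → the Basic plan
The Basic plan wins overall and in every signup group — no reversal.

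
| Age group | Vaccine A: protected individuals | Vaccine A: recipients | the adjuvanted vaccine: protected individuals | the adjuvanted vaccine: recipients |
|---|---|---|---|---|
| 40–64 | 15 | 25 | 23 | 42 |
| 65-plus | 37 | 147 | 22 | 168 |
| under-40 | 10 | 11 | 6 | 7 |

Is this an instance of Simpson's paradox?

40–64: Vaccine A 15/25 = 60.0%, the adjuvanted vaccine 23/42 = 54.8% → Vaccine A
65-plus: Vaccine A 37/147 = 25.2%, the adjuvanted vaccine 22/168 = 13.1% → Vaccine A
Under-40: Vaccine A 10/11 = 90.9%, the adjuvanted vaccine 6/7 = 85.7% → Vaccine A
Overall: Vaccine A 62/183 = 33.9%, the adjuvanted vaccine 51/217 = 23.5% → Vaccine A
Vaccine A wins overall and in every age group — no reversal.

No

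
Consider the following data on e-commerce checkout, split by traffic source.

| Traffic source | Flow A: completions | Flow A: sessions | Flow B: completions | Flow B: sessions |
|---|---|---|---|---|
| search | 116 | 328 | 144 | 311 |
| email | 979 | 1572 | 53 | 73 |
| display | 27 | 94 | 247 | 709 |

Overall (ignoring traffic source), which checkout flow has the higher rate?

Flow A

Search: Flow A 116/328 = 35.4%, Flow B 144/311 = 46.3% → Flow B
Email: Flow A 979/1572 = 62.3%, Flow B 53/73 = 72.6% → Flow B
Display: Flow A 27/94 = 28.7%, Flow B 247/709 = 34.8% → Flow B
Overall: Flow A 1122/1994 = 56.3%, Flow B 444/1093 = 40.6% → Flow A
(Flow B wins every traffic group but Flow A wins overall — Flow B's sessions skew toward the low-rate display group.)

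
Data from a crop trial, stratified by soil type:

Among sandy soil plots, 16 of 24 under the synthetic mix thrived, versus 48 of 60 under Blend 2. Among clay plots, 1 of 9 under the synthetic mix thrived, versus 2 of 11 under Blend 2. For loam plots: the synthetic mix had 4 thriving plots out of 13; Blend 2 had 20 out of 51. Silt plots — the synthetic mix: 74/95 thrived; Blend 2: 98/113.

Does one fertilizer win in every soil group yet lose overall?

Sandy soil: the synthetic mix 16/24 = 66.7%, Blend 2 48/60 = 80.0% → Blend 2
Clay: the synthetic mix 1/9 = 11.1%, Blend 2 2/11 = 18.2% → Blend 2
Loam: the synthetic mix 4/13 = 30.8%, Blend 2 20/51 = 39.2% → Blend 2
Silt: the synthetic mix 74/95 = 77.9%, Blend 2 98/113 = 86.7% → Blend 2
Overall: the synthetic mix 95/141 = 67.4%, Blend 2 168/235 = 71.5% → Blend 2
Blend 2 wins overall and in every soil group — no reversal.

No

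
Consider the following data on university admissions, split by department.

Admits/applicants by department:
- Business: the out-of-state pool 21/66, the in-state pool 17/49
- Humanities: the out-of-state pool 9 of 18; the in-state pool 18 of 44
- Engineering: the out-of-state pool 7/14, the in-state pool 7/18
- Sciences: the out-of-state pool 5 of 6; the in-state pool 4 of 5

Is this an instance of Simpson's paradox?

Business: the out-of-state pool 21/66 = 31.8%, the in-state pool 17/49 = 34.7% → the in-state pool
Humanities: the out-of-state pool 9/18 = 50.0%, the in-state pool 18/44 = 40.9% → the out-of-state pool
Engineering: the out-of-state pool 7/14 = 50.0%, the in-state pool 7/18 = 38.9% → the out-of-state pool
Sciences: the out-of-state pool 5/6 = 83.3%, the in-state pool 4/5 = 80.0% → the out-of-state pool
Overall: the out-of-state pool 42/104 = 40.4%, the in-state pool 46/116 = 39.7% → the out-of-state pool
Neither sweeps: the out-of-state pool wins 3 of 4 groups, the in-state pool wins 1. The out-of-state pool wins overall but not every group — no Simpson reversal.

No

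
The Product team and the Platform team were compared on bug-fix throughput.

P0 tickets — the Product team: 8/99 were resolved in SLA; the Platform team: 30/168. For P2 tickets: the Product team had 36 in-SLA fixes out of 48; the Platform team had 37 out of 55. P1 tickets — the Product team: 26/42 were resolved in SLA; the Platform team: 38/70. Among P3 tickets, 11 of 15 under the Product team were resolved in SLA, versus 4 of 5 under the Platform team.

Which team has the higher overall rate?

the Product team

P0: the Product team 8/99 = 8.1%, the Platform team 30/168 = 17.9% → the Platform team
P2: the Product team 36/48 = 75.0%, the Platform team 37/55 = 67.3% → the Product team
P1: the Product team 26/42 = 61.9%, the Platform team 38/70 = 54.3% → the Product team
P3: the Product team 11/15 = 73.3%, the Platform team 4/5 = 80.0% → the Platform team
Overall: the Product team 81/204 = 39.7%, the Platform team 109/298 = 36.6% → the Product team
(Neither sweeps every ticket group, but the Product team has the higher pooled rate.)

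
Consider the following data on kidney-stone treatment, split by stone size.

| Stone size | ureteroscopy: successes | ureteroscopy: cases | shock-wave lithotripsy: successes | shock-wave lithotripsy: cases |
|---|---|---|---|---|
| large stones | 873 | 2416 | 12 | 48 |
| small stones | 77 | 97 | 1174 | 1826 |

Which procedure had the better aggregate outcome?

shock-wave lithotripsy

Large stones: ureteroscopy 873/2416 = 36.1%, shock-wave lithotripsy 12/48 = 25.0% → ureteroscopy
Small stones: ureteroscopy 77/97 = 79.4%, shock-wave lithotripsy 1174/1826 = 64.3% → ureteroscopy
Overall: ureteroscopy 950/2513 = 37.8%, shock-wave lithotripsy 1186/1874 = 63.3% → shock-wave lithotripsy
(Ureteroscopy wins every stone group but shock-wave lithotripsy wins overall — ureteroscopy's cases skew toward the low-rate large stones group.)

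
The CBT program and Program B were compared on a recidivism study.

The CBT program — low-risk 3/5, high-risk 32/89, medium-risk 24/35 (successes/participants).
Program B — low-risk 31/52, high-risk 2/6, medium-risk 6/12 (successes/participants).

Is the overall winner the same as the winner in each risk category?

No

Low-risk: the CBT program 3/5 = 60.0%, Program B 31/52 = 59.6% → the CBT program
High-risk: the CBT program 32/89 = 36.0%, Program B 2/6 = 33.3% → the CBT program
Medium-risk: the CBT program 24/35 = 68.6%, Program B 6/12 = 50.0% → the CBT program
Overall: the CBT program 59/129 = 45.7%, Program B 39/70 = 55.7% → Program B
The CBT program wins each risk group but Program B wins overall — the comparison reverses. The CBT program's participants skew toward high-risk, which has a lower base rate.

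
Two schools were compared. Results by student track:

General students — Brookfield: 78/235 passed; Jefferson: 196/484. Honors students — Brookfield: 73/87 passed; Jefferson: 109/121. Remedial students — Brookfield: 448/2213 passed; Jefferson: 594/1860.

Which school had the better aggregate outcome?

General: Brookfield 78/235 = 33.2%, Jefferson 196/484 = 40.5% → Jefferson
Honors: Brookfield 73/87 = 83.9%, Jefferson 109/121 = 90.1% → Jefferson
Remedial: Brookfield 448/2213 = 20.2%, Jefferson 594/1860 = 31.9% → Jefferson
Overall: Brookfield 599/2535 = 23.6%, Jefferson 899/2465 = 36.5% → Jefferson

Jefferson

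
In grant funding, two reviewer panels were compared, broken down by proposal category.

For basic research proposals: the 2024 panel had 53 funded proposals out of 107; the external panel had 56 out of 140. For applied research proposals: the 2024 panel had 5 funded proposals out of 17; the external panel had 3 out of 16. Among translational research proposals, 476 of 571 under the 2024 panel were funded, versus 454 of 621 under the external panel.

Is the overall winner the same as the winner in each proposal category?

Yes

Basic research: the 2024 panel 53/107 = 49.5%, the external panel 56/140 = 40.0% → the 2024 panel
Applied research: the 2024 panel 5/17 = 29.4%, the external panel 3/16 = 18.8% → the 2024 panel
Translational research: the 2024 panel 476/571 = 83.4%, the external panel 454/621 = 73.1% → the 2024 panel
Overall: the 2024 panel 534/695 = 76.8%, the external panel 513/777 = 66.0% → the 2024 panel
The 2024 panel wins overall and in every proposal group — no reversal.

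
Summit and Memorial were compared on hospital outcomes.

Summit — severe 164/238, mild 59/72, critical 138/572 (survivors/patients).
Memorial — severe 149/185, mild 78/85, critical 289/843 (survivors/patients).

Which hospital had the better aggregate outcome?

Memorial

Severe: Summit 164/238 = 68.9%, Memorial 149/185 = 80.5% → Memorial
Mild: Summit 59/72 = 81.9%, Memorial 78/85 = 91.8% → Memorial
Critical: Summit 138/572 = 24.1%, Memorial 289/843 = 34.3% → Memorial
Overall: Summit 361/882 = 40.9%, Memorial 516/1113 = 46.4% → Memorial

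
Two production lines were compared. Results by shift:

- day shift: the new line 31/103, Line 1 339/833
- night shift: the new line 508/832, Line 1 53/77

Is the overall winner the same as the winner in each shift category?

Day shift: the new line 31/103 = 30.1%, Line 1 339/833 = 40.7% → Line 1
Night shift: the new line 508/832 = 61.1%, Line 1 53/77 = 68.8% → Line 1
Overall: the new line 539/935 = 57.6%, Line 1 392/910 = 43.1% → the new line
Line 1 wins each shift group but the new line wins overall — the comparison reverses. Line 1's units skew toward day shift, which has a lower base rate.

No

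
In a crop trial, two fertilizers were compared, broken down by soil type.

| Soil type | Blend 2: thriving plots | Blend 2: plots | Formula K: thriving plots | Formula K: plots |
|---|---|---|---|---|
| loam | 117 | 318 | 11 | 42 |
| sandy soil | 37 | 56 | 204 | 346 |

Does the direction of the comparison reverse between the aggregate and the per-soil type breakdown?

Loam: Blend 2 117/318 = 36.8%, Formula K 11/42 = 26.2% → Blend 2
Sandy soil: Blend 2 37/56 = 66.1%, Formula K 204/346 = 59.0% → Blend 2
Overall: Blend 2 154/374 = 41.2%, Formula K 215/388 = 55.4% → Formula K
Blend 2 wins each soil group but Formula K wins overall — the comparison reverses. Blend 2's plots skew toward loam, which has a lower base rate.

Yes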